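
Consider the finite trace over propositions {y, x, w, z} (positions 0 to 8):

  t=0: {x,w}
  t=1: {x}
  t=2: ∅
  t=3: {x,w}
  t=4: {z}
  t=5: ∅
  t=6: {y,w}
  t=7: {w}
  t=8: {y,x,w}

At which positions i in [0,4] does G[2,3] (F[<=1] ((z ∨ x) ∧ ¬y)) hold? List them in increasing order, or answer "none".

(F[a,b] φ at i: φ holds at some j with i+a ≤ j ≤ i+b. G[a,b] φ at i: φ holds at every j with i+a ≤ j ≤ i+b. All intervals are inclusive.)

Evaluate at each i in [0,4]:
  i=0: ✓ (all of [2,3])
  i=1: ✓ (all of [3,4])
  i=2: ✗ (fails at j=5)
  i=3: ✗ (fails at j=5)
  i=4: ✗ (fails at j=6)

0, 1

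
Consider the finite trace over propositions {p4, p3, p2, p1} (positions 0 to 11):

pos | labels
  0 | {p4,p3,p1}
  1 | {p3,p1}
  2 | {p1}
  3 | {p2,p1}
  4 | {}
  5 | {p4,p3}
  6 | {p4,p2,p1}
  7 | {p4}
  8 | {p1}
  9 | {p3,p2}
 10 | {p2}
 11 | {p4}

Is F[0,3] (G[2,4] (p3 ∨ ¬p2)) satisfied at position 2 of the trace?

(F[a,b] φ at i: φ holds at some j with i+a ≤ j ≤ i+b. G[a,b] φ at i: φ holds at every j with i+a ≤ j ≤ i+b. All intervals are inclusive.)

True

Check G[2,4] (p3 ∨ ¬p2) at each j in [2,5]:
  j=2: fails at 6
  j=3: fails at 6
  j=4: fails at 6
  j=5: holds on [7,9]
Found at j=5 → formula holds.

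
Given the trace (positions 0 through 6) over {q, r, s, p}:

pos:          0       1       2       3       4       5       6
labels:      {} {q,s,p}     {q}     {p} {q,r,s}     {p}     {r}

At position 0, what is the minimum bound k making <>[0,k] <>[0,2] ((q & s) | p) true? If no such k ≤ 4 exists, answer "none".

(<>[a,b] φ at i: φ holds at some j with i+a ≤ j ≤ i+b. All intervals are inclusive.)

Scan j = 0,1,… for <>[0,2] ((q & s) | p):
  j=0: holds
First hit at j=0, so smallest k = 0-0 = 0.

0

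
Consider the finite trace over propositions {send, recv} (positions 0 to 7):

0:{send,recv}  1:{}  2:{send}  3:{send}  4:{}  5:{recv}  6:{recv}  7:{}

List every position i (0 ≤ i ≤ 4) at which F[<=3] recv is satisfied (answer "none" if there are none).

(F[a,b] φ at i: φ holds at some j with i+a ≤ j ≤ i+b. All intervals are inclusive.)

Evaluate at each i in [0,4]:
  i=0: ✓ (witness j=0)
  i=1: ✗ (none in [1,4])
  i=2: ✓ (witness j=5)
  i=3: ✓ (witness j=5)
  i=4: ✓ (witness j=5)

0, 2, 3, 4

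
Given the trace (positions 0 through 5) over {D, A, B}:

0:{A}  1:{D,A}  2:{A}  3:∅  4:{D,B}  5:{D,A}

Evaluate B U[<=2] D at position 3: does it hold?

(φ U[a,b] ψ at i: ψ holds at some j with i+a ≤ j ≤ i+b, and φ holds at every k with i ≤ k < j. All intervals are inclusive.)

Need some j in [3,5] with D, and B at every k in [3,j-1].
  j=3: D false.
  j=4: D holds, but B fails at k=3 → not this j.
  j=5: D holds, but B fails at k=3 → not this j.
No j in the window works → until fails.

False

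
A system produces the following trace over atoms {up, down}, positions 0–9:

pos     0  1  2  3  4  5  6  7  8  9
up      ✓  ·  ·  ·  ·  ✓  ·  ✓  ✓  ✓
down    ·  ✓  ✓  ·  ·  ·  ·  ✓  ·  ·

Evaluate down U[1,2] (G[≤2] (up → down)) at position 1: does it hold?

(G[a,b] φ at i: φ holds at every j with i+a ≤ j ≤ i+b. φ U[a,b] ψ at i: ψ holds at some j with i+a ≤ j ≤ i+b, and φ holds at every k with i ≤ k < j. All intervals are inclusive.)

Need some j in [2,3] with G[≤2] (up → down), and down at every k in [1,j-1].
  j=2: G[≤2] (up → down) holds; down holds at every k in [1,1] → satisfied.

Yes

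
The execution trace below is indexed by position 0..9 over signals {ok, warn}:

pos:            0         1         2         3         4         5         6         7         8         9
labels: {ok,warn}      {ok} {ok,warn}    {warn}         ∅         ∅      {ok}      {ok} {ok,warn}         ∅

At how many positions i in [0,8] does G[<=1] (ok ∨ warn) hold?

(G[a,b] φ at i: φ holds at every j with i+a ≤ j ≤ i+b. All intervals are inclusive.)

5

Evaluate at each i in [0,8]:
  i=0: ✓ (all of [0,1])
  i=1: ✓ (all of [1,2])
  i=2: ✓ (all of [2,3])
  i=3: ✗ (fails at j=4)
  i=4: ✗ (fails at j=4)
  i=5: ✗ (fails at j=5)
  i=6: ✓ (all of [6,7])
  i=7: ✓ (all of [7,8])
  i=8: ✗ (fails at j=9)
Positions where it holds: {0, 1, 2, 6, 7} → 5.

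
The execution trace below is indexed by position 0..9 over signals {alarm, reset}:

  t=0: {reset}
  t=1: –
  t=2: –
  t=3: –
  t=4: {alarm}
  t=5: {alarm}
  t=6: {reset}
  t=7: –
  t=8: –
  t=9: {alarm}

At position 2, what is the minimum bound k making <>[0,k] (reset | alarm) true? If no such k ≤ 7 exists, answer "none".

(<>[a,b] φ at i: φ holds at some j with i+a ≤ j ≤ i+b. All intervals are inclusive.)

2

Scan j = 2,3,… for (reset | alarm):
  j=2: fails
  j=3: fails
  j=4: holds
First hit at j=4, so smallest k = 4-2 = 2.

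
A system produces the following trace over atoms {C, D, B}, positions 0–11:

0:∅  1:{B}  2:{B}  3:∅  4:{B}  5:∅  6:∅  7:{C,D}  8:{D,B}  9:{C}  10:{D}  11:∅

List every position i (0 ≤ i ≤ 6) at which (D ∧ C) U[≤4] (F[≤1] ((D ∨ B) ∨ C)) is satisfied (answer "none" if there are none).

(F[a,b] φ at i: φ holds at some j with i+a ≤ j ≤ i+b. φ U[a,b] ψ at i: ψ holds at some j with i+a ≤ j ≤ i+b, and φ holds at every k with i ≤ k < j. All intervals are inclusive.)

Evaluate at each i in [0,6]:
  i=0: ✓ (rhs at j=0)
  i=1: ✓ (rhs at j=1)
  i=2: ✓ (rhs at j=2)
  i=3: ✓ (rhs at j=3)
  i=4: ✓ (rhs at j=4)
  i=5: ✗ (lhs fails at k=5 before rhs at j=6)
  i=6: ✓ (rhs at j=6)

0, 1, 2, 3, 4, 6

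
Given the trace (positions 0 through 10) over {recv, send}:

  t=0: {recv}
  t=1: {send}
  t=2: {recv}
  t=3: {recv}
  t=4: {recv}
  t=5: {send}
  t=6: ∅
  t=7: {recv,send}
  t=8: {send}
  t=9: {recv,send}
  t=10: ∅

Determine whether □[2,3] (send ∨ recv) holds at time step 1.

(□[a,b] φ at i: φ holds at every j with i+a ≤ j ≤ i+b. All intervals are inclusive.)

Holds

Check (send ∨ recv) at every j in [3,4]:
  j=3: true
  j=4: true
All positions satisfy it → formula holds.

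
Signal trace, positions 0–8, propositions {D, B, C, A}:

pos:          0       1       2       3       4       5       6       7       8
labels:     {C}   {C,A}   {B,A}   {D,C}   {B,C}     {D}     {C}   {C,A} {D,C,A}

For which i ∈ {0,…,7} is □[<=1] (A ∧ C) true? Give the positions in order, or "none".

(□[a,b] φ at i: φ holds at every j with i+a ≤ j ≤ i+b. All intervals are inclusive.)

Evaluate at each i in [0,7]:
  i=0: ✗ (fails at j=0)
  i=1: ✗ (fails at j=2)
  i=2: ✗ (fails at j=2)
  i=3: ✗ (fails at j=3)
  i=4: ✗ (fails at j=4)
  i=5: ✗ (fails at j=5)
  i=6: ✗ (fails at j=6)
  i=7: ✓ (all of [7,8])

7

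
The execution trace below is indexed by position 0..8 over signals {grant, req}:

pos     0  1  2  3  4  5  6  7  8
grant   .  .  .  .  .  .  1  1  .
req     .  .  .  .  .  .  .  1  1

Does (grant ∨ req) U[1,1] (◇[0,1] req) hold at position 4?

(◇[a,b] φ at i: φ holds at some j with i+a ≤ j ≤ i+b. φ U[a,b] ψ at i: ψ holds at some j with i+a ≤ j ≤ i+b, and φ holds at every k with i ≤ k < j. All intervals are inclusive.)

Need some j in [5,5] with ◇[0,1] req, and (grant ∨ req) at every k in [4,j-1].
  j=5: ◇[0,1] req — fails (none in [5,6]).
No j in the window works → until fails.

No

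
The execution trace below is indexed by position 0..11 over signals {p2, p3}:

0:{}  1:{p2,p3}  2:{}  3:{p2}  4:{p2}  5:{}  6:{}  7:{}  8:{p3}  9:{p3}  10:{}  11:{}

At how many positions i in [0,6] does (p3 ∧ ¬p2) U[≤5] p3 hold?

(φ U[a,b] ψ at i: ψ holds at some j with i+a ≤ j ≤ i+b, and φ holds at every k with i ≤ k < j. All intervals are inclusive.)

Evaluate at each i in [0,6]:
  i=0: ✗ (lhs fails at k=0 before rhs at j=1)
  i=1: ✓ (rhs at j=1)
  i=2: ✗ (no rhs in [2,7])
  i=3: ✗ (lhs fails at k=3 before rhs at j=8)
  i=4: ✗ (lhs fails at k=4 before rhs at j=8)
  i=5: ✗ (lhs fails at k=5 before rhs at j=8)
  i=6: ✗ (lhs fails at k=6 before rhs at j=8)
Positions where it holds: {1} → 1.

1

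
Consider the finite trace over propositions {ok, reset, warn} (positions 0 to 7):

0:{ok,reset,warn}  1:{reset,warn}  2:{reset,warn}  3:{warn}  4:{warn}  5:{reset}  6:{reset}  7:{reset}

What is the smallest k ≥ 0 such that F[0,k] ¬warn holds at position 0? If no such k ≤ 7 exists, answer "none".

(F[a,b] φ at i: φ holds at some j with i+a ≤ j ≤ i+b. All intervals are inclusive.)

Scan j = 0,1,… for ¬warn:
  j=0: fails
  j=1: fails
  j=2: fails
  j=3: fails
  j=4: fails
  j=5: holds
First hit at j=5, so smallest k = 5-0 = 5.

5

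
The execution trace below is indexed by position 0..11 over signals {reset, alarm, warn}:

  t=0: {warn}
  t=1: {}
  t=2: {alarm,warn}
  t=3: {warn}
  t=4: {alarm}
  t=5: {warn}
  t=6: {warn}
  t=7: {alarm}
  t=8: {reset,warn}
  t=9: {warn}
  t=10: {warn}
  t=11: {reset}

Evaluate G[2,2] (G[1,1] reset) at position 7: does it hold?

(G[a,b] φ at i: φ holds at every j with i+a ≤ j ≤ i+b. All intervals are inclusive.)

Check G[1,1] reset at every j in [9,9]:
  j=9: fails at 10
Fails at j=9 → formula fails.

Does not hold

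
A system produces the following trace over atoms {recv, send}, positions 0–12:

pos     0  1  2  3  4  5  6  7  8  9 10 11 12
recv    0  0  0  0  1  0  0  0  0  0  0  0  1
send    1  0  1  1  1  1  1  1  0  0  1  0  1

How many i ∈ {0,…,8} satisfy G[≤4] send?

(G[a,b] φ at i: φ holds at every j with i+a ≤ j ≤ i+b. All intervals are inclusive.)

2

Evaluate at each i in [0,8]:
  i=0: ✗ (fails at j=1)
  i=1: ✗ (fails at j=1)
  i=2: ✓ (all of [2,6])
  i=3: ✓ (all of [3,7])
  i=4: ✗ (fails at j=8)
  i=5: ✗ (fails at j=8)
  i=6: ✗ (fails at j=8)
  i=7: ✗ (fails at j=8)
  i=8: ✗ (fails at j=8)
Positions where it holds: {2, 3} → 2.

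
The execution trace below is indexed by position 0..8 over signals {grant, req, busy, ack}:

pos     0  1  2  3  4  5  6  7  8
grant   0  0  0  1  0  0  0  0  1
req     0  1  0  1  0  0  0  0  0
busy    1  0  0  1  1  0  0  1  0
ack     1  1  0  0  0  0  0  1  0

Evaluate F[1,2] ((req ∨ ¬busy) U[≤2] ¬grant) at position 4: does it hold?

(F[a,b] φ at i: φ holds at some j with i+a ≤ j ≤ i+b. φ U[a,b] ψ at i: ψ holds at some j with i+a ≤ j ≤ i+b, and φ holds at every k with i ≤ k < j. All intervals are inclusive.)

Check ((req ∨ ¬busy) U[≤2] ¬grant) at each j in [5,6]:
  j=5: holds
  j=6: holds
Found at j=5 → formula holds.

Holds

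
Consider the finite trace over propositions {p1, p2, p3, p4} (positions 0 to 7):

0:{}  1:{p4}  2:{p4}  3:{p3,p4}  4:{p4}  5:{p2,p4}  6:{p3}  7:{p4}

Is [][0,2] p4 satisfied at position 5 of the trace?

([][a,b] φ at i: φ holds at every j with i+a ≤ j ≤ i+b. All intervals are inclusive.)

False

Check p4 at every j in [5,7]:
  j=5: true
  j=6: false
  j=7: true
Fails at j=6 → formula fails.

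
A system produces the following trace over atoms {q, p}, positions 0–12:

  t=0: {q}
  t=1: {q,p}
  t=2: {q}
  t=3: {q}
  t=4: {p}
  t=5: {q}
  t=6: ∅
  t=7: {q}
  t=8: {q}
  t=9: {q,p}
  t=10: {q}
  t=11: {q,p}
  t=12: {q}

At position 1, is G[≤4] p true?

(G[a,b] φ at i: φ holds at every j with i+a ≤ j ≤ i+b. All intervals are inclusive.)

Check p at every j in [1,5]:
  j=1: true
  j=2: false
  j=3: false
  j=4: true
  j=5: false
Fails at j=2 → formula fails.

Does not hold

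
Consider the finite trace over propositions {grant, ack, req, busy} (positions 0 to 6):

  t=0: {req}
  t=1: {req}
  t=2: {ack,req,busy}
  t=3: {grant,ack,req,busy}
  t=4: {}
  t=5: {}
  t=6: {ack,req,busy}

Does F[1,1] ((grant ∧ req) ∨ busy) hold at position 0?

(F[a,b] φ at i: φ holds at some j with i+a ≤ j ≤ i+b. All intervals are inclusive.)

No

Check ((grant ∧ req) ∨ busy) at each j in [1,1]:
  j=1: false
No position in the window satisfies it → formula fails.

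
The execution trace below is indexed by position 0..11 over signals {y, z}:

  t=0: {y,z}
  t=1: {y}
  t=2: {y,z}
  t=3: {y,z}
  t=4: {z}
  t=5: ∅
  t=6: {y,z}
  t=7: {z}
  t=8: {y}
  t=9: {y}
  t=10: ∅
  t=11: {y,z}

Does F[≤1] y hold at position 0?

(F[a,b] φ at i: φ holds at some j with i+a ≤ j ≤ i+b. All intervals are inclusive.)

Yes

Check y at each j in [0,1]:
  j=0: true
  j=1: true
Found at j=0 → formula holds.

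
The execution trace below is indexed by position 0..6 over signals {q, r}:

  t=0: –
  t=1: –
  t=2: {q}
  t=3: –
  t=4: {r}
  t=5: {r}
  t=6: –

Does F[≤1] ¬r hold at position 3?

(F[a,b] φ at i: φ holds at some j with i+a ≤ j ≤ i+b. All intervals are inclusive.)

True

Check ¬r at each j in [3,4]:
  j=3: true
  j=4: false
Found at j=3 → formula holds.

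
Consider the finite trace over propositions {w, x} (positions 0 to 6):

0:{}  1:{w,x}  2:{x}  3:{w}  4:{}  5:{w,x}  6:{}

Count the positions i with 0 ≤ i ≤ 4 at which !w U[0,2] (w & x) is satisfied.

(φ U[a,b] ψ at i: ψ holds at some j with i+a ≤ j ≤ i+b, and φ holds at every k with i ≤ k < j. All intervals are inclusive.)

3

Evaluate at each i in [0,4]:
  i=0: ✓ (rhs at j=1; lhs holds on [0,0])
  i=1: ✓ (rhs at j=1)
  i=2: ✗ (no rhs in [2,4])
  i=3: ✗ (lhs fails at k=3 before rhs at j=5)
  i=4: ✓ (rhs at j=5; lhs holds on [4,4])
Positions where it holds: {0, 1, 4} → 3.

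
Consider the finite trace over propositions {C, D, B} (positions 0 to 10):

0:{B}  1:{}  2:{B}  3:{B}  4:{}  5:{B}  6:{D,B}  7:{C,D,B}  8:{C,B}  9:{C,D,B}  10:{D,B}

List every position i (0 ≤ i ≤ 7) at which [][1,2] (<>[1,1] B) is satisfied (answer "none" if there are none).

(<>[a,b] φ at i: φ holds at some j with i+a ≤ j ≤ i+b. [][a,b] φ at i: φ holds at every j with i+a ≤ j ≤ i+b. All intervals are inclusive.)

0, 3, 4, 5, 6, 7

Evaluate at each i in [0,7]:
  i=0: ✓ (all of [1,2])
  i=1: ✗ (fails at j=3)
  i=2: ✗ (fails at j=3)
  i=3: ✓ (all of [4,5])
  i=4: ✓ (all of [5,6])
  i=5: ✓ (all of [6,7])
  i=6: ✓ (all of [7,8])
  i=7: ✓ (all of [8,9])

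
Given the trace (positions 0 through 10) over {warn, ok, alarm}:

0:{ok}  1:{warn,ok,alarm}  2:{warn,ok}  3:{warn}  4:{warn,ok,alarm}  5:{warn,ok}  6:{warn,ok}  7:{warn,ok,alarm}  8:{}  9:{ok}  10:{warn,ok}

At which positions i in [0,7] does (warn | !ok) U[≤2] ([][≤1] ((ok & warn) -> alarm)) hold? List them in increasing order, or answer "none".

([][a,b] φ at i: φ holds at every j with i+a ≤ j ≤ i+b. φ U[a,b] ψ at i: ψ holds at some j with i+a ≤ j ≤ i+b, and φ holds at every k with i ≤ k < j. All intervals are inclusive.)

Evaluate at each i in [0,7]:
  i=0: ✓ (rhs at j=0)
  i=1: ✓ (rhs at j=3; lhs holds on [1,2])
  i=2: ✓ (rhs at j=3; lhs holds on [2,2])
  i=3: ✓ (rhs at j=3)
  i=4: ✗ (no rhs in [4,6])
  i=5: ✓ (rhs at j=7; lhs holds on [5,6])
  i=6: ✓ (rhs at j=7; lhs holds on [6,6])
  i=7: ✓ (rhs at j=7)

0, 1, 2, 3, 5, 6, 7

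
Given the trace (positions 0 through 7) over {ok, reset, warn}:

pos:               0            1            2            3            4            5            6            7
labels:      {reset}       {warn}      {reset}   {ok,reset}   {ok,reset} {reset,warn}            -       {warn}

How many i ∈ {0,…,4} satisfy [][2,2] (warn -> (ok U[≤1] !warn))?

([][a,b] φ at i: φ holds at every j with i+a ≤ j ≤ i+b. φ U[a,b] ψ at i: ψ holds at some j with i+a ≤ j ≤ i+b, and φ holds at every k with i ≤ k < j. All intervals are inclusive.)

Evaluate at each i in [0,4]:
  i=0: ✓ (all of [2,2])
  i=1: ✓ (all of [3,3])
  i=2: ✓ (all of [4,4])
  i=3: ✗ (fails at j=5)
  i=4: ✓ (all of [6,6])
Positions where it holds: {0, 1, 2, 4} → 4.

4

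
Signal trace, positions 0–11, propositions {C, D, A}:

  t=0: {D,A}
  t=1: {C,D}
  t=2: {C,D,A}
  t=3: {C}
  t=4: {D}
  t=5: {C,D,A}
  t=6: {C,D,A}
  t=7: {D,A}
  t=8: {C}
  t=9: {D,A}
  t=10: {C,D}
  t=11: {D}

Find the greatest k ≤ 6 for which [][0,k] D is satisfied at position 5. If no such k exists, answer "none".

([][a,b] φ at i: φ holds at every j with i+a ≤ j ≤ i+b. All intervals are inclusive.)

2

D must hold from j=5 onward; find where it first fails.
  j=5: holds
  j=6: holds
  j=7: holds
  j=8: fails
Holds on [5,7], so largest k = 2.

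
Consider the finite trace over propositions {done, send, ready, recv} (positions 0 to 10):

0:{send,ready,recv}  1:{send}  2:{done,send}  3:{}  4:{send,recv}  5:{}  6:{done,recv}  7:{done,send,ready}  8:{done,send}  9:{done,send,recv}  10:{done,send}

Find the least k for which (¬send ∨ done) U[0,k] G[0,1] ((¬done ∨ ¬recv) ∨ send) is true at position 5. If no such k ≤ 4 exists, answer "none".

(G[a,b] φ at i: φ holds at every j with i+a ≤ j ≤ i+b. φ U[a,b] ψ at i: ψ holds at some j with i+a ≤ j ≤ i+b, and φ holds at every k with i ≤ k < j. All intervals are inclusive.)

Need earliest j ≥ 5 with G[0,1] ((¬done ∨ ¬recv) ∨ send), and (¬send ∨ done) at every k in [5,j-1].
  j=5: rhs fails.
  j=6: rhs fails.
  j=7: rhs holds; lhs holds on [5,6]. k = 2.

2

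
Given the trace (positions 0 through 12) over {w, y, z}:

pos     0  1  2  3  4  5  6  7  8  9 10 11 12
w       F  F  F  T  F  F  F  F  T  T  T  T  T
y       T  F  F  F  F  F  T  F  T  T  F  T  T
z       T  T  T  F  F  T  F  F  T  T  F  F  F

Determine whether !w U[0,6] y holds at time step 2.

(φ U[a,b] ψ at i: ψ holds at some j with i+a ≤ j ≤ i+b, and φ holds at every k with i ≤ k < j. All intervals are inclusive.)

Need some j in [2,8] with y, and !w at every k in [2,j-1].
  j=2: y false.
  j=3: y false.
  j=4: y false.
  j=5: y false.
  j=6: y holds, but !w fails at k=3 → not this j.
  j=7: y false.
  j=8: y holds, but !w fails at k=3 → not this j.
No j in the window works → until fails.

Does not hold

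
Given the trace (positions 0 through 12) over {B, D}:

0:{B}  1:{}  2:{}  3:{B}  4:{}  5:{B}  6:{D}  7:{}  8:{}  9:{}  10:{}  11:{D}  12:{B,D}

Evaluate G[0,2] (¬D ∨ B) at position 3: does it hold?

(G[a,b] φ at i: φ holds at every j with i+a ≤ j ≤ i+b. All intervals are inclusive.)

Check (¬D ∨ B) at every j in [3,5]:
  j=3: true
  j=4: true
  j=5: true
All positions satisfy it → formula holds.

Yes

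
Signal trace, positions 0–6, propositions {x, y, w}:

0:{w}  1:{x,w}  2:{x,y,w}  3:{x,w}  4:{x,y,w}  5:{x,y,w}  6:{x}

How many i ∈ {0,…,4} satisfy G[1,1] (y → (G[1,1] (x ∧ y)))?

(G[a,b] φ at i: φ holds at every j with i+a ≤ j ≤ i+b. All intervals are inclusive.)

Evaluate at each i in [0,4]:
  i=0: ✓ (all of [1,1])
  i=1: ✗ (fails at j=2)
  i=2: ✓ (all of [3,3])
  i=3: ✓ (all of [4,4])
  i=4: ✗ (fails at j=5)
Positions where it holds: {0, 2, 3} → 3.

3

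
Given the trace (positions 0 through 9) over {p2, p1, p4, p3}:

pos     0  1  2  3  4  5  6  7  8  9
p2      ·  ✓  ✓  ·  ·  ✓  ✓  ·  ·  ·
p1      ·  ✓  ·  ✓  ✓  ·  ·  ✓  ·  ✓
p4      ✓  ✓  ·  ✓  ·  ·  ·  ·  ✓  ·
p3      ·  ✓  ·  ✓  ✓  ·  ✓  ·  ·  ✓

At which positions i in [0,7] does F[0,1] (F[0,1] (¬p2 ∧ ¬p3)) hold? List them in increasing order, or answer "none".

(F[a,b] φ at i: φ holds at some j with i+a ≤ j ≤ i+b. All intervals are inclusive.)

Evaluate at each i in [0,7]:
  i=0: ✓ (witness j=0)
  i=1: ✗ (none in [1,2])
  i=2: ✗ (none in [2,3])
  i=3: ✗ (none in [3,4])
  i=4: ✗ (none in [4,5])
  i=5: ✓ (witness j=6)
  i=6: ✓ (witness j=6)
  i=7: ✓ (witness j=7)

0, 5, 6, 7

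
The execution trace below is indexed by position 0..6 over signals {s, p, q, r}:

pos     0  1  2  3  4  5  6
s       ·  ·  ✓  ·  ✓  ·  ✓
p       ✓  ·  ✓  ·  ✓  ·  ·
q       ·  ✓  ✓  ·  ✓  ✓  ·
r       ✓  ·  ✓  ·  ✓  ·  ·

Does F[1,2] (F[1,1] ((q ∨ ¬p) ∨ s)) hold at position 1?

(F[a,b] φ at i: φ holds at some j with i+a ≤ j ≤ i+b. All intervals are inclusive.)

Check F[1,1] ((q ∨ ¬p) ∨ s) at each j in [2,3]:
  j=2: holds (witness at 3)
  j=3: holds (witness at 4)
Found at j=2 → formula holds.

Yes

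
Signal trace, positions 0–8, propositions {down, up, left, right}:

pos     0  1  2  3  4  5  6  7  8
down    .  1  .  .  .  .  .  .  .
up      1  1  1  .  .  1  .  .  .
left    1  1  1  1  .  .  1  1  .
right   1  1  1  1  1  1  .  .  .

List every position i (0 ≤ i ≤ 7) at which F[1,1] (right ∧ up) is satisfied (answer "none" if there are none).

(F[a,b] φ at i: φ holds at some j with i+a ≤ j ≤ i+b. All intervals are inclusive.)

Evaluate at each i in [0,7]:
  i=0: ✓ (witness j=1)
  i=1: ✓ (witness j=2)
  i=2: ✗ (none in [3,3])
  i=3: ✗ (none in [4,4])
  i=4: ✓ (witness j=5)
  i=5: ✗ (none in [6,6])
  i=6: ✗ (none in [7,7])
  i=7: ✗ (none in [8,8])

0, 1, 4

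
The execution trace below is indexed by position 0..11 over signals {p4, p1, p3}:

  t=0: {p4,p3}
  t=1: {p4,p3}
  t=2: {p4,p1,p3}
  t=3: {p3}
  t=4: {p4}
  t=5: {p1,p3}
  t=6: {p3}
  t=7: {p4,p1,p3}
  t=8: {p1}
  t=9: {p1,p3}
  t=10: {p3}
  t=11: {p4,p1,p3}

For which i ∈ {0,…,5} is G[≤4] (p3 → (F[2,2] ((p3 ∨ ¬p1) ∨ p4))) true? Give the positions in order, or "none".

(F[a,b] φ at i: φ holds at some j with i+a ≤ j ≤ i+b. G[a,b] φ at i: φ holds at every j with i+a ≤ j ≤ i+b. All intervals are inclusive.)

0, 1

Evaluate at each i in [0,5]:
  i=0: ✓ (all of [0,4])
  i=1: ✓ (all of [1,5])
  i=2: ✗ (fails at j=6)
  i=3: ✗ (fails at j=6)
  i=4: ✗ (fails at j=6)
  i=5: ✗ (fails at j=6)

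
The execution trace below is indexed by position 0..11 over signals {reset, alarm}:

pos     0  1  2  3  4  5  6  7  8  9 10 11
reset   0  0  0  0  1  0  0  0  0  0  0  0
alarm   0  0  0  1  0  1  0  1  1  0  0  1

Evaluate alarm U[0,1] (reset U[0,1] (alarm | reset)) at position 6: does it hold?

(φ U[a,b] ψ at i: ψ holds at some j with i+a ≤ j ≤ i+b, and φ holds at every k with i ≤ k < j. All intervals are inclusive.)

Need some j in [6,7] with (reset U[0,1] (alarm | reset)), and alarm at every k in [6,j-1].
  j=6: (reset U[0,1] (alarm | reset)) — fails.
  j=7: (reset U[0,1] (alarm | reset)) holds, but alarm fails at k=6 → not this j.
No j in the window works → until fails.

No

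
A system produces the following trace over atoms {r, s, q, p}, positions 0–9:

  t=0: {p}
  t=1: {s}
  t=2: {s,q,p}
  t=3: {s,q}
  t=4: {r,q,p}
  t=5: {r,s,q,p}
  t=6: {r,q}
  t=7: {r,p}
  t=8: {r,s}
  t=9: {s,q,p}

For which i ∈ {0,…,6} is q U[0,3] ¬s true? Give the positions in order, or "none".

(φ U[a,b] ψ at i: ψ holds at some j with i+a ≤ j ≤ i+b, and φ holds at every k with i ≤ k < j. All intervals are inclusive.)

Evaluate at each i in [0,6]:
  i=0: ✓ (rhs at j=0)
  i=1: ✗ (lhs fails at k=1 before rhs at j=4)
  i=2: ✓ (rhs at j=4; lhs holds on [2,3])
  i=3: ✓ (rhs at j=4; lhs holds on [3,3])
  i=4: ✓ (rhs at j=4)
  i=5: ✓ (rhs at j=6; lhs holds on [5,5])
  i=6: ✓ (rhs at j=6)

0, 2, 3, 4, 5, 6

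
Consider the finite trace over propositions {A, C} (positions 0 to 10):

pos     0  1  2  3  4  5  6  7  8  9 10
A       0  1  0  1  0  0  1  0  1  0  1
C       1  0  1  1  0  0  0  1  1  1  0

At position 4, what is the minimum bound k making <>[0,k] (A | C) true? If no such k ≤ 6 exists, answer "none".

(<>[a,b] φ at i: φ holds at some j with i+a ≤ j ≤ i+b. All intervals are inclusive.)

2

Scan j = 4,5,… for (A | C):
  j=4: fails
  j=5: fails
  j=6: holds
First hit at j=6, so smallest k = 6-4 = 2.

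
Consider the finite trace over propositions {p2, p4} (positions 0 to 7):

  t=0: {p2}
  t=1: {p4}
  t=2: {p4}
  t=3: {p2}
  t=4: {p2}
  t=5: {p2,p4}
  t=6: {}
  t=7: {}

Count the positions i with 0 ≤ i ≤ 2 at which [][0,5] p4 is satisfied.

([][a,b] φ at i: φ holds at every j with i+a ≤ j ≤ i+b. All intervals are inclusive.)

Evaluate at each i in [0,2]:
  i=0: ✗ (fails at j=0)
  i=1: ✗ (fails at j=3)
  i=2: ✗ (fails at j=3)
Positions where it holds: {} → 0.

0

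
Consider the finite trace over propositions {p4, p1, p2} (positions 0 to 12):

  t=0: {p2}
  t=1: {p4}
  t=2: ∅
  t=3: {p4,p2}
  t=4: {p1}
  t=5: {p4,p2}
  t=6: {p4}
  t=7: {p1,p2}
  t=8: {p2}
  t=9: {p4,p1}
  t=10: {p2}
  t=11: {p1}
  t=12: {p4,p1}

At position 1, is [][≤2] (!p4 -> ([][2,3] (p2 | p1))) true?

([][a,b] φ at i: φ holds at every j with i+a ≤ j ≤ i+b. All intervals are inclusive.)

True

Check (!p4 -> ([][2,3] (p2 | p1))) at every j in [1,3]:
  j=1: antecedent false → ✓
  j=2: antecedent true; consequent holds on [4,5] → ✓
  j=3: antecedent false → ✓
All positions satisfy it → formula holds.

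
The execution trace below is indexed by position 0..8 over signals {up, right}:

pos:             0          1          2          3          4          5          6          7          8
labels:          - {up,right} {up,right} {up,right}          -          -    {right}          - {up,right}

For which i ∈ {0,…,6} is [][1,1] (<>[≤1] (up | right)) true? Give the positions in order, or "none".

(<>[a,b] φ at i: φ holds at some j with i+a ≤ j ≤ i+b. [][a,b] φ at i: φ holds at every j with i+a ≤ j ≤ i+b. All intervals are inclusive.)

Evaluate at each i in [0,6]:
  i=0: ✓ (all of [1,1])
  i=1: ✓ (all of [2,2])
  i=2: ✓ (all of [3,3])
  i=3: ✗ (fails at j=4)
  i=4: ✓ (all of [5,5])
  i=5: ✓ (all of [6,6])
  i=6: ✓ (all of [7,7])

0, 1, 2, 4, 5, 6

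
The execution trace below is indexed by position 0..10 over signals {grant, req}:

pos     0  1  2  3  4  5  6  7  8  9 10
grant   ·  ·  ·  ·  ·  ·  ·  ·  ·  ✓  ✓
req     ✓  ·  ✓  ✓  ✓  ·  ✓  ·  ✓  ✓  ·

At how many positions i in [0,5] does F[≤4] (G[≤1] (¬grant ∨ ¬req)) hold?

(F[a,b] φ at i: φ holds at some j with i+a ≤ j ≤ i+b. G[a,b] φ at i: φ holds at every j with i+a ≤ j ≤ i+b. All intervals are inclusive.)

6

Evaluate at each i in [0,5]:
  i=0: ✓ (witness j=0)
  i=1: ✓ (witness j=1)
  i=2: ✓ (witness j=2)
  i=3: ✓ (witness j=3)
  i=4: ✓ (witness j=4)
  i=5: ✓ (witness j=5)
Positions where it holds: {0, 1, 2, 3, 4, 5} → 6.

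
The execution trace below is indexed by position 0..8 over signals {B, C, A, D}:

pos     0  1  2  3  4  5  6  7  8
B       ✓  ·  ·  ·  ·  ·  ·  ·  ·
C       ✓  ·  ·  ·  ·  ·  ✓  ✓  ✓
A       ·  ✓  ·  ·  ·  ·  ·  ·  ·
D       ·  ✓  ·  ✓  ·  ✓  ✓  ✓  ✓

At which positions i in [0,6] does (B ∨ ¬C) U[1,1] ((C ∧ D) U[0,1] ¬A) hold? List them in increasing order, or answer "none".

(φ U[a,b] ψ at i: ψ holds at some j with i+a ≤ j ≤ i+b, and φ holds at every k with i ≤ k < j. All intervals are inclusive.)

Evaluate at each i in [0,6]:
  i=0: ✗ (no rhs in [1,1])
  i=1: ✓ (rhs at j=2; lhs holds on [1,1])
  i=2: ✓ (rhs at j=3; lhs holds on [2,2])
  i=3: ✓ (rhs at j=4; lhs holds on [3,3])
  i=4: ✓ (rhs at j=5; lhs holds on [4,4])
  i=5: ✓ (rhs at j=6; lhs holds on [5,5])
  i=6: ✗ (lhs fails at k=6 before rhs at j=7)

1, 2, 3, 4, 5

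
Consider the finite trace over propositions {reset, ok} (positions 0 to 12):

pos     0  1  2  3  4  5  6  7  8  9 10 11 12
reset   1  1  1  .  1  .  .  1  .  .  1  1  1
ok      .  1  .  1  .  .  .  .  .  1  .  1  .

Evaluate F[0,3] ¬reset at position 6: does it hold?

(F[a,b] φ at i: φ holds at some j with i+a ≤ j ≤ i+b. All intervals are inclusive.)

Check ¬reset at each j in [6,9]:
  j=6: true
  j=7: false
  j=8: true
  j=9: true
Found at j=6 → formula holds.

Yes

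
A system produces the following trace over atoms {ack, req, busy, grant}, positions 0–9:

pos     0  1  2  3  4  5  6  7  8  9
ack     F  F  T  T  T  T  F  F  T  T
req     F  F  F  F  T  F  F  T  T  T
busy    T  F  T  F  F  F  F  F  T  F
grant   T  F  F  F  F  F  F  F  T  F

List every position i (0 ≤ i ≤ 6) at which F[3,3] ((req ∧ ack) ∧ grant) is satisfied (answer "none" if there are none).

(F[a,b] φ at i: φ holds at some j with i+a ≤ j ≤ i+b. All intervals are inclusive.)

5

Evaluate at each i in [0,6]:
  i=0: ✗ (none in [3,3])
  i=1: ✗ (none in [4,4])
  i=2: ✗ (none in [5,5])
  i=3: ✗ (none in [6,6])
  i=4: ✗ (none in [7,7])
  i=5: ✓ (witness j=8)
  i=6: ✗ (none in [9,9])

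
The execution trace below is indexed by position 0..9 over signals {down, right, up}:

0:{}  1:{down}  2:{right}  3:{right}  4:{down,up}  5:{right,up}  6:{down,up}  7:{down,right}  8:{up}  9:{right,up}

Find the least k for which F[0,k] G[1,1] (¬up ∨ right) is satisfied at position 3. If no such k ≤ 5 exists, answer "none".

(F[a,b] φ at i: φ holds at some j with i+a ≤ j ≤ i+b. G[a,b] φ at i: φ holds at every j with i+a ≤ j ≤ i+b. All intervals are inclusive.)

1

Scan j = 3,4,… for G[1,1] (¬up ∨ right):
  j=3: fails
  j=4: holds
First hit at j=4, so smallest k = 4-3 = 1.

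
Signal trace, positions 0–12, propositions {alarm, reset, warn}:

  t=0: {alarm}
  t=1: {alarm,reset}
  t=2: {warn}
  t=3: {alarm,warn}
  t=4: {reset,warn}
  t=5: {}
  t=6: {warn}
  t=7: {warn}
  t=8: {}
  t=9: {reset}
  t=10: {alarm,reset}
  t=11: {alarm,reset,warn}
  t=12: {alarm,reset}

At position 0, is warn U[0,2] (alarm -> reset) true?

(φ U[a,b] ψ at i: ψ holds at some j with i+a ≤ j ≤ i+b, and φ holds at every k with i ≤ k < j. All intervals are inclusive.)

Does not hold

Need some j in [0,2] with (alarm -> reset), and warn at every k in [0,j-1].
  j=0: (alarm -> reset) false.
  j=1: (alarm -> reset) holds, but warn fails at k=0 → not this j.
  j=2: (alarm -> reset) holds, but warn fails at k=0 → not this j.
No j in the window works → until fails.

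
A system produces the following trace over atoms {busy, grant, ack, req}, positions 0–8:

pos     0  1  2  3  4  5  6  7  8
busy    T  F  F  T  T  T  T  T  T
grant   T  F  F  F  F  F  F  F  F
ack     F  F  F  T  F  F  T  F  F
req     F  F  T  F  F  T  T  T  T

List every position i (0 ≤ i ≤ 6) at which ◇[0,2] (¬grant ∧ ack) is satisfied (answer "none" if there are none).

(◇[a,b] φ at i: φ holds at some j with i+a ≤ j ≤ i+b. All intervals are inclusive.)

Evaluate at each i in [0,6]:
  i=0: ✗ (none in [0,2])
  i=1: ✓ (witness j=3)
  i=2: ✓ (witness j=3)
  i=3: ✓ (witness j=3)
  i=4: ✓ (witness j=6)
  i=5: ✓ (witness j=6)
  i=6: ✓ (witness j=6)

1, 2, 3, 4, 5, 6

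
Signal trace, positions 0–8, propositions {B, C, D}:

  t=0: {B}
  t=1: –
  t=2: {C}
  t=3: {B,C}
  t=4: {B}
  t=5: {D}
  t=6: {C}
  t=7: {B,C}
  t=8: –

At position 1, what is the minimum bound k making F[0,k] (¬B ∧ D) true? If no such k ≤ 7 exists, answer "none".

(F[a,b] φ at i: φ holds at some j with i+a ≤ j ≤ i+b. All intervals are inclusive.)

Scan j = 1,2,… for (¬B ∧ D):
  j=1: fails
  j=2: fails
  j=3: fails
  j=4: fails
  j=5: holds
First hit at j=5, so smallest k = 5-1 = 4.

4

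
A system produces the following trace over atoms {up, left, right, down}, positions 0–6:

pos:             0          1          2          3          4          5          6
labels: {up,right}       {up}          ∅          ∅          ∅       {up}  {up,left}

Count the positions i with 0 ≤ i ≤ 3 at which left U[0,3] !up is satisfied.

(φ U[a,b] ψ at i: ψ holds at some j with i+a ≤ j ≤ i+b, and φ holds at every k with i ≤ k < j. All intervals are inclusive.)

2

Evaluate at each i in [0,3]:
  i=0: ✗ (lhs fails at k=0 before rhs at j=2)
  i=1: ✗ (lhs fails at k=1 before rhs at j=2)
  i=2: ✓ (rhs at j=2)
  i=3: ✓ (rhs at j=3)
Positions where it holds: {2, 3} → 2.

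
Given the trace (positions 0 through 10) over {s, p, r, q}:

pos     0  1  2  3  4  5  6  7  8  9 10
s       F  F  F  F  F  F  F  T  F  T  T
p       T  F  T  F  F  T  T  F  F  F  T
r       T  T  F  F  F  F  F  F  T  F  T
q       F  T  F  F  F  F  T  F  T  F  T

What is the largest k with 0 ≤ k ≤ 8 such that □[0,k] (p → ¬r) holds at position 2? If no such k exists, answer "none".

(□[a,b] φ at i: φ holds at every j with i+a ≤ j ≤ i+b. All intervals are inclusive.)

7

(p → ¬r) must hold from j=2 onward; find where it first fails.
  j=2: holds
  j=3: holds
  j=4: holds
  j=5: holds
  j=6: holds
  j=7: holds
  j=8: holds
  j=9: holds
  j=10: fails
Holds on [2,9], so largest k = 7.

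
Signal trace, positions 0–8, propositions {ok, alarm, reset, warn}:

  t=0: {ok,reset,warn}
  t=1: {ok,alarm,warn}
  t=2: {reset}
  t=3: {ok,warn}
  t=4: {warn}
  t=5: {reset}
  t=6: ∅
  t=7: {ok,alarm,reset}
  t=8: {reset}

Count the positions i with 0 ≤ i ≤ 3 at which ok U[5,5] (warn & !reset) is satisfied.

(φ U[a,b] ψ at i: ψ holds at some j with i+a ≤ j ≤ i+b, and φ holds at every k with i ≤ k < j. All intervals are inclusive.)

0

Evaluate at each i in [0,3]:
  i=0: ✗ (no rhs in [5,5])
  i=1: ✗ (no rhs in [6,6])
  i=2: ✗ (no rhs in [7,7])
  i=3: ✗ (no rhs in [8,8])
Positions where it holds: {} → 0.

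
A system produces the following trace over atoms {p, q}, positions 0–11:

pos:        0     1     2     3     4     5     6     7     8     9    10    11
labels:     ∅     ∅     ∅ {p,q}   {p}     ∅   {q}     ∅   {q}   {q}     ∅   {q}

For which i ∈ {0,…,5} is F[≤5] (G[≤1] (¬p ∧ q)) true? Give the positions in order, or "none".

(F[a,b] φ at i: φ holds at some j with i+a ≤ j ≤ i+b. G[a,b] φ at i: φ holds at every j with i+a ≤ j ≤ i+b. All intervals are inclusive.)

3, 4, 5

Evaluate at each i in [0,5]:
  i=0: ✗ (none in [0,5])
  i=1: ✗ (none in [1,6])
  i=2: ✗ (none in [2,7])
  i=3: ✓ (witness j=8)
  i=4: ✓ (witness j=8)
  i=5: ✓ (witness j=8)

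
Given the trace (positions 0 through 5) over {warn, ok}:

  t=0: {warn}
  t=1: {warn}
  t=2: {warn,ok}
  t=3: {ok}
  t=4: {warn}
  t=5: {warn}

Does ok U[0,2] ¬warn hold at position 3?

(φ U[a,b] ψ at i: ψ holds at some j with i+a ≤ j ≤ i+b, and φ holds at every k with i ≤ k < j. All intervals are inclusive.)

Holds

Need some j in [3,5] with ¬warn, and ok at every k in [3,j-1].
  j=3: ¬warn holds; no prefix to check → satisfied.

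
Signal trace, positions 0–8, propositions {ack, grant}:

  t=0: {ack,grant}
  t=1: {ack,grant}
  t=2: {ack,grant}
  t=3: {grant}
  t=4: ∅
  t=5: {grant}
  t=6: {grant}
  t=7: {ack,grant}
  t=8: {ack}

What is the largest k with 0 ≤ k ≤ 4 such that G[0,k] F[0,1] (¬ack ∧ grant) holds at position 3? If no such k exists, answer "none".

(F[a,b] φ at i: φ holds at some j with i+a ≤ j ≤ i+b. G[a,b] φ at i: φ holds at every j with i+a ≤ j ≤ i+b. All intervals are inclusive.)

F[0,1] (¬ack ∧ grant) must hold from j=3 onward; find where it first fails.
  j=3: holds
  j=4: holds
  j=5: holds
  j=6: holds
  j=7: fails
Holds on [3,6], so largest k = 3.

3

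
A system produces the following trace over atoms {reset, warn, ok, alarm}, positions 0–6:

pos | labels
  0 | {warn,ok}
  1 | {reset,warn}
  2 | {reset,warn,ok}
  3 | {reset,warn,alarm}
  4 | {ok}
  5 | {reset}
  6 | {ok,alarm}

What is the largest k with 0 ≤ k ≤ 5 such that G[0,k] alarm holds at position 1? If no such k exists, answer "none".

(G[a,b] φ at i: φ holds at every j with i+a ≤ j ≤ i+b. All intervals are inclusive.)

alarm must hold from j=1 onward; find where it first fails.
  j=1: fails → no k works.

none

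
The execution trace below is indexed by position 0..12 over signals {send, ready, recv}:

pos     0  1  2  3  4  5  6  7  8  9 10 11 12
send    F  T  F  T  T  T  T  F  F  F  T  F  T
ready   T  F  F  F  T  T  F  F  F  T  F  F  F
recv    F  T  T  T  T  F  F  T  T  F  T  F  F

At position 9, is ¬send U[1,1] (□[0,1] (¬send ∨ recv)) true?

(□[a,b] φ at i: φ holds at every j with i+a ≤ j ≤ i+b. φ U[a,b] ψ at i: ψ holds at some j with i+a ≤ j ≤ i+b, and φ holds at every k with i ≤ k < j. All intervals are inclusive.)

Need some j in [10,10] with □[0,1] (¬send ∨ recv), and ¬send at every k in [9,j-1].
  j=10: □[0,1] (¬send ∨ recv) holds; ¬send holds at every k in [9,9] → satisfied.

Yes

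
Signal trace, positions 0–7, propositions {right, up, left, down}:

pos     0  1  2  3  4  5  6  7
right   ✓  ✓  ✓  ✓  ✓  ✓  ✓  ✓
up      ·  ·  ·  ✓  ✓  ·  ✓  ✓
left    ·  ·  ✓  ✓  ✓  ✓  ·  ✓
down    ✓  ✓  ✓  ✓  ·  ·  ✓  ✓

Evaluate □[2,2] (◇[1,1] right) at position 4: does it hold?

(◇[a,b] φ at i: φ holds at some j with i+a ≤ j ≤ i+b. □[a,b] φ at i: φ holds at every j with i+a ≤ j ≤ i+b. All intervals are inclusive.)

Check ◇[1,1] right at every j in [6,6]:
  j=6: holds (witness at 7)
All positions satisfy it → formula holds.

Holds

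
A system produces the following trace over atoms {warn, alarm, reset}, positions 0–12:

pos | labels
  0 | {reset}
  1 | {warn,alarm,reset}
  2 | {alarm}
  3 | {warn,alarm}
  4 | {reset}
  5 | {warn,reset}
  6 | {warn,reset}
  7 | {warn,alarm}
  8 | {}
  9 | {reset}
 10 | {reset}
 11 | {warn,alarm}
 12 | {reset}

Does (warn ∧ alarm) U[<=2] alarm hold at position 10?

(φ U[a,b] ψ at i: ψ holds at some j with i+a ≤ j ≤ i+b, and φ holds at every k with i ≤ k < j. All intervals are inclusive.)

Need some j in [10,12] with alarm, and (warn ∧ alarm) at every k in [10,j-1].
  j=10: alarm false.
  j=11: alarm holds, but (warn ∧ alarm) fails at k=10 → not this j.
  j=12: alarm false.
No j in the window works → until fails.

False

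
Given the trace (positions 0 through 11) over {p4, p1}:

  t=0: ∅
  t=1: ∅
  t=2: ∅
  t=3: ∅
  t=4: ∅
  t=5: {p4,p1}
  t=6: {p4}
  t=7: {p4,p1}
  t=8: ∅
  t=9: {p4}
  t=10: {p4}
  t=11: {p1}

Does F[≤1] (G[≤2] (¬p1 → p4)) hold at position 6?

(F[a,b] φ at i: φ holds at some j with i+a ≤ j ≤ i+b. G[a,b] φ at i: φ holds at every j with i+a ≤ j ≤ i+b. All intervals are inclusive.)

No

Check G[≤2] (¬p1 → p4) at each j in [6,7]:
  j=6: fails at 8
  j=7: fails at 8
No position in the window satisfies it → formula fails.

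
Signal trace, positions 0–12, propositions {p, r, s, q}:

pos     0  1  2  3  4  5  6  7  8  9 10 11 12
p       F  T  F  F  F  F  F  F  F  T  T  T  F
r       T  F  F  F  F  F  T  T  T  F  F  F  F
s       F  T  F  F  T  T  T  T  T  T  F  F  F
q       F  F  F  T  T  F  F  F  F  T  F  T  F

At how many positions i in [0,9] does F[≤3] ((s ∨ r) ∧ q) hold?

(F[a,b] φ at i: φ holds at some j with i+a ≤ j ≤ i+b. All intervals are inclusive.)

Evaluate at each i in [0,9]:
  i=0: ✗ (none in [0,3])
  i=1: ✓ (witness j=4)
  i=2: ✓ (witness j=4)
  i=3: ✓ (witness j=4)
  i=4: ✓ (witness j=4)
  i=5: ✗ (none in [5,8])
  i=6: ✓ (witness j=9)
  i=7: ✓ (witness j=9)
  i=8: ✓ (witness j=9)
  i=9: ✓ (witness j=9)
Positions where it holds: {1, 2, 3, 4, 6, 7, 8, 9} → 8.

8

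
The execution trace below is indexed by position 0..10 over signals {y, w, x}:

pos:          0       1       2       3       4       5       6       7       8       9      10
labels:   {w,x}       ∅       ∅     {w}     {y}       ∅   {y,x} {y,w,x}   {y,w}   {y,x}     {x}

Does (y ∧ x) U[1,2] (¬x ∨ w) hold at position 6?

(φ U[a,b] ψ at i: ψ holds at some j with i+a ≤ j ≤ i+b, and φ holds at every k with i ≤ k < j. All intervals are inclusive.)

Need some j in [7,8] with (¬x ∨ w), and (y ∧ x) at every k in [6,j-1].
  j=7: (¬x ∨ w) holds; (y ∧ x) holds at every k in [6,6] → satisfied.

True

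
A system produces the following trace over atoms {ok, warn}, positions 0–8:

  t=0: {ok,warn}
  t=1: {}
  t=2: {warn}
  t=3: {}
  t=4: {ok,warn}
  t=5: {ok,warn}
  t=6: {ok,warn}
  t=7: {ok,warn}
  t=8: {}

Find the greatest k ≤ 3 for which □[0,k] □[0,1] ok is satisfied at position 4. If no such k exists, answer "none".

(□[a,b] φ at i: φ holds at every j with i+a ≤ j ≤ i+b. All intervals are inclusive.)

2

□[0,1] ok must hold from j=4 onward; find where it first fails.
  j=4: holds
  j=5: holds
  j=6: holds
  j=7: fails
Holds on [4,6], so largest k = 2.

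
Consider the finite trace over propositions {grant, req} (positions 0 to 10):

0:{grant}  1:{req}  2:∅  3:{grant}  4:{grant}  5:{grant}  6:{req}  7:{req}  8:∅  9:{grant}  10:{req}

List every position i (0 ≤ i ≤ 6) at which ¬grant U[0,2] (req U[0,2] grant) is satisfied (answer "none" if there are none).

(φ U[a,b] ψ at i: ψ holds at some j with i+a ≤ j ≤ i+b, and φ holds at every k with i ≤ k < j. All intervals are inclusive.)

0, 1, 2, 3, 4, 5

Evaluate at each i in [0,6]:
  i=0: ✓ (rhs at j=0)
  i=1: ✓ (rhs at j=3; lhs holds on [1,2])
  i=2: ✓ (rhs at j=3; lhs holds on [2,2])
  i=3: ✓ (rhs at j=3)
  i=4: ✓ (rhs at j=4)
  i=5: ✓ (rhs at j=5)
  i=6: ✗ (no rhs in [6,8])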